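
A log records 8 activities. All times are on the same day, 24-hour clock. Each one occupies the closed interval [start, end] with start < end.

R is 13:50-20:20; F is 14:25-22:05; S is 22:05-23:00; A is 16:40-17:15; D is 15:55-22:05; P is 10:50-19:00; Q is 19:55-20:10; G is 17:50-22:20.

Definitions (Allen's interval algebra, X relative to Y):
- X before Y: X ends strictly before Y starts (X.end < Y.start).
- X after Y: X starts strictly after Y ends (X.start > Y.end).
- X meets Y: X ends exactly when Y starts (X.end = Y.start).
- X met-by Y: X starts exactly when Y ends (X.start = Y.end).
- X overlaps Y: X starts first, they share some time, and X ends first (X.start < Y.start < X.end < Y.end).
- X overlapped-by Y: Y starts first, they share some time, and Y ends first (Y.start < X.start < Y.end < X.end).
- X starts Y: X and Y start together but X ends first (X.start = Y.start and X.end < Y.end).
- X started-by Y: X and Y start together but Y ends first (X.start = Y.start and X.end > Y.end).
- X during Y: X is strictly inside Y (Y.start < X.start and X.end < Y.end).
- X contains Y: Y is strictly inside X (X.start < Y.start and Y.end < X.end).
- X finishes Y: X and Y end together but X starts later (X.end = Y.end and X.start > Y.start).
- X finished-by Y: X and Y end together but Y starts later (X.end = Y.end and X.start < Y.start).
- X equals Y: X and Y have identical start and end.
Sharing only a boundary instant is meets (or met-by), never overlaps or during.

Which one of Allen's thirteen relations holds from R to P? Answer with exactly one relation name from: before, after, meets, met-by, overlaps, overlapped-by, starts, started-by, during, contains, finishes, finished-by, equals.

overlapped-by

R = [13:50, 20:20]; P = [10:50, 19:00].
Compare endpoints: R.start > P.start, R.start < P.end, R.end > P.start, R.end > P.end.
That pattern is 'overlapped-by'.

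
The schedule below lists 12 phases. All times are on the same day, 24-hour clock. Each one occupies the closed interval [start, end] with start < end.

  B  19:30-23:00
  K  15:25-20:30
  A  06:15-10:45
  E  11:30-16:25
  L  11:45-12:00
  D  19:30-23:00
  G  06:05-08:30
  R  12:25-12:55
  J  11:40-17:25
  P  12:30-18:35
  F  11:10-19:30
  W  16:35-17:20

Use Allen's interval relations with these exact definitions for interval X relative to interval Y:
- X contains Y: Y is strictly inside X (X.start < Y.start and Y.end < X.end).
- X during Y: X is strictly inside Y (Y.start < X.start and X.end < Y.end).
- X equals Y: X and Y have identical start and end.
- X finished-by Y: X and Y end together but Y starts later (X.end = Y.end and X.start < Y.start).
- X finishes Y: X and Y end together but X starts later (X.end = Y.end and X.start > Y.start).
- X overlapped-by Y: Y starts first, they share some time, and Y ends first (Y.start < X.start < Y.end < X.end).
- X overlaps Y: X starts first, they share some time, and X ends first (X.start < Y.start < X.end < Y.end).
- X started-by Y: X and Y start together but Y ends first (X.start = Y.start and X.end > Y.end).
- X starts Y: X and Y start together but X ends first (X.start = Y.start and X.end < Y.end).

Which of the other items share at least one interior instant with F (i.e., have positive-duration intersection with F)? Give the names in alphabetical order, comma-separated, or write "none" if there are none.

E, J, K, L, P, R, W

Target F = [11:10, 19:30].
A [06:15, 10:45] → before → no.
B [19:30, 23:00] → met-by → no.
D [19:30, 23:00] → met-by → no.
E [11:30, 16:25] → during → yes.
G [06:05, 08:30] → before → no.
J [11:40, 17:25] → during → yes.
K [15:25, 20:30] → overlapped-by → yes.
L [11:45, 12:00] → during → yes.
P [12:30, 18:35] → during → yes.
R [12:25, 12:55] → during → yes.
W [16:35, 17:20] → during → yes.
Result: E, J, K, L, P, R, W.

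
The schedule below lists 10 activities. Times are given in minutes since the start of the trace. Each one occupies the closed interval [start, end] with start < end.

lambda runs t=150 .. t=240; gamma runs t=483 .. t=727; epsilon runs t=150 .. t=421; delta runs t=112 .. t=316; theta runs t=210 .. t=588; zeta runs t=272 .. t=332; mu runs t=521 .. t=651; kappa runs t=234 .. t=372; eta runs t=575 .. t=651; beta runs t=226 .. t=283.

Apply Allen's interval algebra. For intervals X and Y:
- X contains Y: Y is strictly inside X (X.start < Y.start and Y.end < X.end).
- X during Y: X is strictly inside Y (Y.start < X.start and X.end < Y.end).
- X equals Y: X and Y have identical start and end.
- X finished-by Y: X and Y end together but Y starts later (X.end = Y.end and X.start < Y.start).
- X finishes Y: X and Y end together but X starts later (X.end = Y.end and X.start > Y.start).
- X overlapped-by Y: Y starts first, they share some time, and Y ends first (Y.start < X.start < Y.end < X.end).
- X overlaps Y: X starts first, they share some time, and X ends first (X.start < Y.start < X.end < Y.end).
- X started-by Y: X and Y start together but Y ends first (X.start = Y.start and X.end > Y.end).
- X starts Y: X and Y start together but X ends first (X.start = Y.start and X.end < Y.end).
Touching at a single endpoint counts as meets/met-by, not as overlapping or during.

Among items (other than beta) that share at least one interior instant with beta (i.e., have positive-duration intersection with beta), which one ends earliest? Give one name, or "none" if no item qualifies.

lambda

Target beta = [t=226, t=283].
delta [t=112, t=316] → contains → candidate.
epsilon [t=150, t=421] → contains → candidate.
eta [t=575, t=651] → after → excluded.
gamma [t=483, t=727] → after → excluded.
kappa [t=234, t=372] → overlapped-by → candidate.
lambda [t=150, t=240] → overlaps → candidate.
mu [t=521, t=651] → after → excluded.
theta [t=210, t=588] → contains → candidate.
zeta [t=272, t=332] → overlapped-by → candidate.
Among candidates, earliest end is t=240 → lambda.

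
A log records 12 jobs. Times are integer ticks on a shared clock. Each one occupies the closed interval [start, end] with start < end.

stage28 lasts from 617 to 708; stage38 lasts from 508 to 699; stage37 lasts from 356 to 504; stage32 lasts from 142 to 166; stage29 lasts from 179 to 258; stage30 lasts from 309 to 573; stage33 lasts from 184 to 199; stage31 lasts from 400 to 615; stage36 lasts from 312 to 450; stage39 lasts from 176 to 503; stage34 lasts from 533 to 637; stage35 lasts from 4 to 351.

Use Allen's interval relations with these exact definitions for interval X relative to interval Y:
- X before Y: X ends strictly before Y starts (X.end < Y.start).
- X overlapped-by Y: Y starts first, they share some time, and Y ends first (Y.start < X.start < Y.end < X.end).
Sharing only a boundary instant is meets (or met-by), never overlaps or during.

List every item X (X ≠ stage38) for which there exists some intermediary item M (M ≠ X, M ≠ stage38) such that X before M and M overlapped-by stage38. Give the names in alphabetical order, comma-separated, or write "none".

Target stage38 = [508, 699].
Intermediaries M with M overlapped-by stage38: stage28.
Via stage28 — items with X before stage28: stage29, stage30, stage31, stage32, stage33, stage35, stage36, stage37, stage39.
Union: stage29, stage30, stage31, stage32, stage33, stage35, stage36, stage37, stage39.

stage29, stage30, stage31, stage32, stage33, stage35, stage36, stage37, stage39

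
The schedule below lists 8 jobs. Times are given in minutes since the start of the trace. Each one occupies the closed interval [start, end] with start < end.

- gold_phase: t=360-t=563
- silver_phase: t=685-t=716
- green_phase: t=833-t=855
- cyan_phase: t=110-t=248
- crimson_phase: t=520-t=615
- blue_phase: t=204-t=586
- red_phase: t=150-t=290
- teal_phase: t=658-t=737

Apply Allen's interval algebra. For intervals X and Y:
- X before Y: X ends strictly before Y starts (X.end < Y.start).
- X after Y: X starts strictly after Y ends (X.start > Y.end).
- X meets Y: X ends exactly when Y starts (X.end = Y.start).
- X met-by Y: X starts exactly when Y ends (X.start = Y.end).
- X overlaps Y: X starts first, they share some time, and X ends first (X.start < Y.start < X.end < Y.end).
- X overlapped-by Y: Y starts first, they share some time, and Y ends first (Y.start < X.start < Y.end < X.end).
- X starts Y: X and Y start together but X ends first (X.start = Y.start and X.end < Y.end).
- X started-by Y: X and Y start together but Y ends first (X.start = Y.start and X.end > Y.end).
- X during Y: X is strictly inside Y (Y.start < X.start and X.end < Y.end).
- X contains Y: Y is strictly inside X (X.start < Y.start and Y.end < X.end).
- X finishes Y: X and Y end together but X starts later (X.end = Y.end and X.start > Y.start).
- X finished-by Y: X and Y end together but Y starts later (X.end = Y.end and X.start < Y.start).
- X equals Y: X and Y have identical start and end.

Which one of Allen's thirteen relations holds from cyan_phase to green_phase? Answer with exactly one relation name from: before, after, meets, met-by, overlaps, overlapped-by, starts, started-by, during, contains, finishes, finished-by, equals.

cyan_phase = [t=110, t=248]; green_phase = [t=833, t=855].
Compare endpoints: cyan_phase.start < green_phase.start, cyan_phase.start < green_phase.end, cyan_phase.end < green_phase.start, cyan_phase.end < green_phase.end.
That pattern is 'before'.

before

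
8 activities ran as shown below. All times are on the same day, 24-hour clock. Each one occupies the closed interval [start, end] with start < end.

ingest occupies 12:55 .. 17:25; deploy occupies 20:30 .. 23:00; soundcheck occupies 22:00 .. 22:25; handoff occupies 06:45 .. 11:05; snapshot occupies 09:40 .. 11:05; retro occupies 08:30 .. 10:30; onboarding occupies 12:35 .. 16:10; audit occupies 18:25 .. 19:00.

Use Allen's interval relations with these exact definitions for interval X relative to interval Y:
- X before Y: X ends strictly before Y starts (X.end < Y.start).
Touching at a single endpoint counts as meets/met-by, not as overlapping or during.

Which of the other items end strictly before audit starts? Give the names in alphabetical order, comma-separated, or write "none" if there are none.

Target audit = [18:25, 19:00].
deploy [20:30, 23:00] → after → no.
handoff [06:45, 11:05] → before → yes.
ingest [12:55, 17:25] → before → yes.
onboarding [12:35, 16:10] → before → yes.
retro [08:30, 10:30] → before → yes.
snapshot [09:40, 11:05] → before → yes.
soundcheck [22:00, 22:25] → after → no.
Result: handoff, ingest, onboarding, retro, snapshot.

handoff, ingest, onboarding, retro, snapshot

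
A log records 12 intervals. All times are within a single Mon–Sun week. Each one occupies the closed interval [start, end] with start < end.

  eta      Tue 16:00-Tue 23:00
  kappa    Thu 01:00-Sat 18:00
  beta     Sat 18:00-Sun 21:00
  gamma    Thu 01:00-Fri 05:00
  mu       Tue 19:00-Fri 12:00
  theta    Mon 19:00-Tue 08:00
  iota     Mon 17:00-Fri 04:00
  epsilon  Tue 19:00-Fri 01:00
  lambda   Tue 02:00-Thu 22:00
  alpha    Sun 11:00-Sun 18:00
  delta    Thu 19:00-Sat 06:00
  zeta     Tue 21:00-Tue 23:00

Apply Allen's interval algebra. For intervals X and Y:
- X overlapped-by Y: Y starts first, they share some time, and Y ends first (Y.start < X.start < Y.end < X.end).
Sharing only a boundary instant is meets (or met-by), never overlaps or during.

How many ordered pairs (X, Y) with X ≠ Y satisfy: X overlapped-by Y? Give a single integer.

Checking all 132 ordered pairs for relation 'overlapped-by'; matching pairs in alphabetical order:
(delta, epsilon): delta overlapped-by epsilon ✓
(delta, gamma): delta overlapped-by gamma ✓
(delta, iota): delta overlapped-by iota ✓
(delta, lambda): delta overlapped-by lambda ✓
(delta, mu): delta overlapped-by mu ✓
(epsilon, eta): epsilon overlapped-by eta ✓
(epsilon, lambda): epsilon overlapped-by lambda ✓
(gamma, epsilon): gamma overlapped-by epsilon ✓
(gamma, iota): gamma overlapped-by iota ✓
(gamma, lambda): gamma overlapped-by lambda ✓
(kappa, epsilon): kappa overlapped-by epsilon ✓
(kappa, iota): kappa overlapped-by iota ✓
(kappa, lambda): kappa overlapped-by lambda ✓
(kappa, mu): kappa overlapped-by mu ✓
(lambda, theta): lambda overlapped-by theta ✓
(mu, eta): mu overlapped-by eta ✓
(mu, iota): mu overlapped-by iota ✓
(mu, lambda): mu overlapped-by lambda ✓
Count: 18.

18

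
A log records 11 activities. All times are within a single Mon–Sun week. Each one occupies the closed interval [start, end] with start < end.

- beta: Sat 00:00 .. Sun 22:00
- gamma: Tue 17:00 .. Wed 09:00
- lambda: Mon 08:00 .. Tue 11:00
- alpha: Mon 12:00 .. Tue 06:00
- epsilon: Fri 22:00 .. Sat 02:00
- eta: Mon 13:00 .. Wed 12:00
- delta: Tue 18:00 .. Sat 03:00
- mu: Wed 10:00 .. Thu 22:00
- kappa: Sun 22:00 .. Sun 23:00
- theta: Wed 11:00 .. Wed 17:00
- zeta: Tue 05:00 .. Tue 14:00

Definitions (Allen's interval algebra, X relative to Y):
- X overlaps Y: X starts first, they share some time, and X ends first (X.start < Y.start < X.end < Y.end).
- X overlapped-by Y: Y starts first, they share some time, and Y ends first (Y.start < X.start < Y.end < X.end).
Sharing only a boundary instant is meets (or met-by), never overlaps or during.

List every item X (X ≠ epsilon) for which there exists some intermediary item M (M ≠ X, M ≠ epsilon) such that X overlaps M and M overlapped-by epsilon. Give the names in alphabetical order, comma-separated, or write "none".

delta

Target epsilon = [Fri 22:00, Sat 02:00].
Intermediaries M with M overlapped-by epsilon: beta.
Via beta — items with X overlaps beta: delta.
Union: delta.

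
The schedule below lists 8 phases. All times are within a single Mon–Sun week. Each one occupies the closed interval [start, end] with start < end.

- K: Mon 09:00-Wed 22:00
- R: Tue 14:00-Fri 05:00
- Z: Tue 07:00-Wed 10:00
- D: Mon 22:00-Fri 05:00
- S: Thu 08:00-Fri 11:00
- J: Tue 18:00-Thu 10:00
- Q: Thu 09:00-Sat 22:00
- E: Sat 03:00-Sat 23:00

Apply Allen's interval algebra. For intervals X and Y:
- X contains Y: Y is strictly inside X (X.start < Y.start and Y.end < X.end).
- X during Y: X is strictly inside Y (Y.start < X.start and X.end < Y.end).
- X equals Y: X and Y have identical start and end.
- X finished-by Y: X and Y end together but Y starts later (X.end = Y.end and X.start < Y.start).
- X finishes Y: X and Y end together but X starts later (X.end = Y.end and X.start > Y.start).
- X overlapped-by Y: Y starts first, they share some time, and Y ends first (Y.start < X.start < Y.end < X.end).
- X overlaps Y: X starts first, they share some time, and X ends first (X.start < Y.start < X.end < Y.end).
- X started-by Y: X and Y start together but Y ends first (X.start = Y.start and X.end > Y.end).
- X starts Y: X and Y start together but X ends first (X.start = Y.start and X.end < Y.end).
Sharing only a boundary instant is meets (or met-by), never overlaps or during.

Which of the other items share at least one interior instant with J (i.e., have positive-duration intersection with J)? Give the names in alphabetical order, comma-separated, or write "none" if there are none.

Target J = [Tue 18:00, Thu 10:00].
D [Mon 22:00, Fri 05:00] → contains → yes.
E [Sat 03:00, Sat 23:00] → after → no.
K [Mon 09:00, Wed 22:00] → overlaps → yes.
Q [Thu 09:00, Sat 22:00] → overlapped-by → yes.
R [Tue 14:00, Fri 05:00] → contains → yes.
S [Thu 08:00, Fri 11:00] → overlapped-by → yes.
Z [Tue 07:00, Wed 10:00] → overlaps → yes.
Result: D, K, Q, R, S, Z.

D, K, Q, R, S, Z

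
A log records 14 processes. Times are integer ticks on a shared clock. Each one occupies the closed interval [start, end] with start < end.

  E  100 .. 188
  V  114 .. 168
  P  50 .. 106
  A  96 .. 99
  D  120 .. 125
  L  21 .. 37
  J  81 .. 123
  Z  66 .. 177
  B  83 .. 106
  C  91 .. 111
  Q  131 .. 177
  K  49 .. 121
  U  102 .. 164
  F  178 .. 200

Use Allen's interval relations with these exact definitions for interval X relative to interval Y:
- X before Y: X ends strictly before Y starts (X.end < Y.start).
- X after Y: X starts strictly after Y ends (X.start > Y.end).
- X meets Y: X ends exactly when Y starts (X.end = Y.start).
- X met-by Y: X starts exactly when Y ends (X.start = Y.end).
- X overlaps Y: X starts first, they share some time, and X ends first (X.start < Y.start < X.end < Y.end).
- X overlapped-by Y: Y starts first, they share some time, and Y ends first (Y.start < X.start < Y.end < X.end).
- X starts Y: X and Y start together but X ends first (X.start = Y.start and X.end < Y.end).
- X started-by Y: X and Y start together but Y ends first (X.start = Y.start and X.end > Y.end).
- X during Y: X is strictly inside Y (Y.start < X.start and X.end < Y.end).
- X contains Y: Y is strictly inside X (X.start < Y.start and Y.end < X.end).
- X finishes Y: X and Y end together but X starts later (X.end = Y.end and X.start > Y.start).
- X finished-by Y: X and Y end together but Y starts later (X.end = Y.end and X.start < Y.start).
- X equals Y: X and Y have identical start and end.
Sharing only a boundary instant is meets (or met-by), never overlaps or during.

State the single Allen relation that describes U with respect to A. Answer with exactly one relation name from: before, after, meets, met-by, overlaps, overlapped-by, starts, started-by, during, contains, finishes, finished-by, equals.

after

U = [102, 164]; A = [96, 99].
Compare endpoints: U.start > A.start, U.start > A.end, U.end > A.start, U.end > A.end.
That pattern is 'after'.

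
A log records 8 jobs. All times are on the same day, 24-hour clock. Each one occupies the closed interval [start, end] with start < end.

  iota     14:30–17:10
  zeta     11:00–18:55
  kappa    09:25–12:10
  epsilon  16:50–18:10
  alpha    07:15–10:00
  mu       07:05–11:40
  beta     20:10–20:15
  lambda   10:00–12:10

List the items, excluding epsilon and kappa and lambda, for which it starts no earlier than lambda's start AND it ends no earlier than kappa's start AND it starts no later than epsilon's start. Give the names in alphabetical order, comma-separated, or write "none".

iota, zeta

Conditions: its start is no earlier than lambda's start (X.start >= 10:00) AND its end is no earlier than kappa's start (X.end >= 09:25) AND its start is no later than epsilon's start (X.start <= 16:50).
alpha: start 07:15 >= 10:00? ✗; end 10:00 >= 09:25? ✓; start 07:15 <= 16:50? ✓ → no.
beta: start 20:10 >= 10:00? ✓; end 20:15 >= 09:25? ✓; start 20:10 <= 16:50? ✗ → no.
iota: start 14:30 >= 10:00? ✓; end 17:10 >= 09:25? ✓; start 14:30 <= 16:50? ✓ → yes.
mu: start 07:05 >= 10:00? ✗; end 11:40 >= 09:25? ✓; start 07:05 <= 16:50? ✓ → no.
zeta: start 11:00 >= 10:00? ✓; end 18:55 >= 09:25? ✓; start 11:00 <= 16:50? ✓ → yes.
Result: iota, zeta.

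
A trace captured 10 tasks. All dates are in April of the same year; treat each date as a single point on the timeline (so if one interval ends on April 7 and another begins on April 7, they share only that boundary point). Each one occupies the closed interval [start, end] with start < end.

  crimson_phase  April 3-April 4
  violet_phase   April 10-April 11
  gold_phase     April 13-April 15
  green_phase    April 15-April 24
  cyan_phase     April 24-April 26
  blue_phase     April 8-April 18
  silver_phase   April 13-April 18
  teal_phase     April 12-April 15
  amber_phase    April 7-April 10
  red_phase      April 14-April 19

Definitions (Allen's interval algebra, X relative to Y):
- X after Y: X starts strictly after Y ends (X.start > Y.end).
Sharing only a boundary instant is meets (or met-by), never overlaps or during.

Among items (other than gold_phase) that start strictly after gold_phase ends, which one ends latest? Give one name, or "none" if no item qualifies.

Target gold_phase = [April 13, April 15].
amber_phase [April 7, April 10] → before → excluded.
blue_phase [April 8, April 18] → contains → excluded.
crimson_phase [April 3, April 4] → before → excluded.
cyan_phase [April 24, April 26] → after → candidate.
green_phase [April 15, April 24] → met-by → excluded.
red_phase [April 14, April 19] → overlapped-by → excluded.
silver_phase [April 13, April 18] → started-by → excluded.
teal_phase [April 12, April 15] → finished-by → excluded.
violet_phase [April 10, April 11] → before → excluded.
Among candidates, latest end is April 26 → cyan_phase.

cyan_phase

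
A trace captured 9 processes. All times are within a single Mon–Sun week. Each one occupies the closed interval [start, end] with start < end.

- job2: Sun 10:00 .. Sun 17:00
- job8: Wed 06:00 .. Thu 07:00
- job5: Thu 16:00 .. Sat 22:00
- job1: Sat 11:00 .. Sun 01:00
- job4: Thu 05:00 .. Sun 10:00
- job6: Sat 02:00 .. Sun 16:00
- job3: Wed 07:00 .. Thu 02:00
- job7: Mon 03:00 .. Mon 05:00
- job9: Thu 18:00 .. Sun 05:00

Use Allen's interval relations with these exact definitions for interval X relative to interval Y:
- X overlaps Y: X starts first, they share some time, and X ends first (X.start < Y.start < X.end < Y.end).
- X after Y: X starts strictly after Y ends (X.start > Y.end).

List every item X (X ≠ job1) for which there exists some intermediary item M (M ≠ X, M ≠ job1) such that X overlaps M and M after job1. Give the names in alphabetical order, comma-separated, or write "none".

Target job1 = [Sat 11:00, Sun 01:00].
Intermediaries M with M after job1: job2.
Via job2 — items with X overlaps job2: job6.
Union: job6.

job6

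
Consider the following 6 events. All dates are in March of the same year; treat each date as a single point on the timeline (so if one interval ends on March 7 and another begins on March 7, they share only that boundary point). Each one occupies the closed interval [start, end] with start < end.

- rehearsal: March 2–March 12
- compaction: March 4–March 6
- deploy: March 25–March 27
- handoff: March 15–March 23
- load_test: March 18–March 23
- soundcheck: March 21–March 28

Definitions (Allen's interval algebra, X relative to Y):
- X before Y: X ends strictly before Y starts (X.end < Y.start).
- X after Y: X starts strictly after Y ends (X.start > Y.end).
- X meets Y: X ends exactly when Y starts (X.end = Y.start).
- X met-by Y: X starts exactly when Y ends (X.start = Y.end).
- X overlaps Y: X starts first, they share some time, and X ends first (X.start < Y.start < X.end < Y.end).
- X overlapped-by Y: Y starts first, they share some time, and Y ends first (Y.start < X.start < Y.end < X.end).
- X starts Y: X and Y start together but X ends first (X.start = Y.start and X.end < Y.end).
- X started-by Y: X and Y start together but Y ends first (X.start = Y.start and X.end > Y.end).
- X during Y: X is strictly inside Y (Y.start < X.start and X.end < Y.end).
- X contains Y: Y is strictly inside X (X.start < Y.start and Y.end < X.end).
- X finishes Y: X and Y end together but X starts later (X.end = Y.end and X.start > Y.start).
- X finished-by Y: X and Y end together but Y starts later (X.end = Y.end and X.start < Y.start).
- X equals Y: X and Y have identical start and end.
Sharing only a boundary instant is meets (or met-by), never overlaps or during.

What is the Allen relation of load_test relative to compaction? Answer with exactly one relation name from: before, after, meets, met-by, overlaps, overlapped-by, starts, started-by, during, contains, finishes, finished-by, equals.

load_test = [March 18, March 23]; compaction = [March 4, March 6].
Compare endpoints: load_test.start > compaction.start, load_test.start > compaction.end, load_test.end > compaction.start, load_test.end > compaction.end.
That pattern is 'after'.

after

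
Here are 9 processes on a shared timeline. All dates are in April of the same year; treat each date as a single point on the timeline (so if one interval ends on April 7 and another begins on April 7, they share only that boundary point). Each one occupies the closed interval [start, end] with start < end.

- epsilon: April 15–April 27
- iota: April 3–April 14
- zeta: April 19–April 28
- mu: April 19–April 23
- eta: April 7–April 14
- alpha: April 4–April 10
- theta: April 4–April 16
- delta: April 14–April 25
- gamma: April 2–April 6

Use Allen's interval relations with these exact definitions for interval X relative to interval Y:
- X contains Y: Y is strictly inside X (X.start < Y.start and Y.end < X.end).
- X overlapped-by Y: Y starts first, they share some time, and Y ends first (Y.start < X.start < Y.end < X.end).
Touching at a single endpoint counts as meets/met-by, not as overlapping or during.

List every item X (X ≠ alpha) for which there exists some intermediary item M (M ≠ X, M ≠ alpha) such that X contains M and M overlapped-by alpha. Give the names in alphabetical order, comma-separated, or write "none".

theta

Target alpha = [April 4, April 10].
Intermediaries M with M overlapped-by alpha: eta.
Via eta — items with X contains eta: theta.
Union: theta.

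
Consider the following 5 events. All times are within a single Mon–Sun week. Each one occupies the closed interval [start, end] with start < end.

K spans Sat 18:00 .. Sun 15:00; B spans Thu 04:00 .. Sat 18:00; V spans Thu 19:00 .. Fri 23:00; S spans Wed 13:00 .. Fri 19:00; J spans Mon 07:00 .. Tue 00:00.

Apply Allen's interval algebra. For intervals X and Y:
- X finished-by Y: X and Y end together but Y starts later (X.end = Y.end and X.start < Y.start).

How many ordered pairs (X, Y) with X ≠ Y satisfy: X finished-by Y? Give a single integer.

Checking all 20 ordered pairs for relation 'finished-by'; matching pairs in alphabetical order:
No pair satisfies it.
Count: 0.

0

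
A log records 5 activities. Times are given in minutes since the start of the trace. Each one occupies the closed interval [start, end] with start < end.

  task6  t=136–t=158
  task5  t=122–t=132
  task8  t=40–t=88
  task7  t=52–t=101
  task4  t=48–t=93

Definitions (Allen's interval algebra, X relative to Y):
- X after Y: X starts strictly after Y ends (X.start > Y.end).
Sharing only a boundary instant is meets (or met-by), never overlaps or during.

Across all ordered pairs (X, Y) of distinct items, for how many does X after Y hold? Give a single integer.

7

Checking all 20 ordered pairs for relation 'after'; matching pairs in alphabetical order:
(task5, task4): task5 after task4 ✓
(task5, task7): task5 after task7 ✓
(task5, task8): task5 after task8 ✓
(task6, task4): task6 after task4 ✓
(task6, task5): task6 after task5 ✓
(task6, task7): task6 after task7 ✓
(task6, task8): task6 after task8 ✓
Count: 7.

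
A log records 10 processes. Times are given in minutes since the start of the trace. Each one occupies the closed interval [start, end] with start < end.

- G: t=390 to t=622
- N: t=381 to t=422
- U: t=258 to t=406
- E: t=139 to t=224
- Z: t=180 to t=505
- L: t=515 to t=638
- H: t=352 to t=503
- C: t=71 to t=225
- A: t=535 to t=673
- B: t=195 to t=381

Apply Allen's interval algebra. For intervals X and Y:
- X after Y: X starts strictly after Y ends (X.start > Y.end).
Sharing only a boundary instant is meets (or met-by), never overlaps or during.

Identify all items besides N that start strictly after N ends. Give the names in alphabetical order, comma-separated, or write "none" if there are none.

A, L

Target N = [t=381, t=422].
A [t=535, t=673] → after → yes.
B [t=195, t=381] → meets → no.
C [t=71, t=225] → before → no.
E [t=139, t=224] → before → no.
G [t=390, t=622] → overlapped-by → no.
H [t=352, t=503] → contains → no.
L [t=515, t=638] → after → yes.
U [t=258, t=406] → overlaps → no.
Z [t=180, t=505] → contains → no.
Result: A, L.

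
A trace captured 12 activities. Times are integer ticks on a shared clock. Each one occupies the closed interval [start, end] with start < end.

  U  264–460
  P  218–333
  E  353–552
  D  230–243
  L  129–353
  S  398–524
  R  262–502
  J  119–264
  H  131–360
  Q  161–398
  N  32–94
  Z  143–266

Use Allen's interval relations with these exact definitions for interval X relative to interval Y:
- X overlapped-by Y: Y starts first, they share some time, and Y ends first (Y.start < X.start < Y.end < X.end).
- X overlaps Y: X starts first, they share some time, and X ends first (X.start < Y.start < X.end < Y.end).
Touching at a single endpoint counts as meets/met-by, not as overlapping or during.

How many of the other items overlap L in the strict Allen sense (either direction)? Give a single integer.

5

Target L = [129, 353].
D [230, 243] → during → no.
E [353, 552] → met-by → no.
H [131, 360] → overlapped-by → counts.
J [119, 264] → overlaps → counts.
N [32, 94] → before → no.
P [218, 333] → during → no.
Q [161, 398] → overlapped-by → counts.
R [262, 502] → overlapped-by → counts.
S [398, 524] → after → no.
U [264, 460] → overlapped-by → counts.
Z [143, 266] → during → no.
Total: 5.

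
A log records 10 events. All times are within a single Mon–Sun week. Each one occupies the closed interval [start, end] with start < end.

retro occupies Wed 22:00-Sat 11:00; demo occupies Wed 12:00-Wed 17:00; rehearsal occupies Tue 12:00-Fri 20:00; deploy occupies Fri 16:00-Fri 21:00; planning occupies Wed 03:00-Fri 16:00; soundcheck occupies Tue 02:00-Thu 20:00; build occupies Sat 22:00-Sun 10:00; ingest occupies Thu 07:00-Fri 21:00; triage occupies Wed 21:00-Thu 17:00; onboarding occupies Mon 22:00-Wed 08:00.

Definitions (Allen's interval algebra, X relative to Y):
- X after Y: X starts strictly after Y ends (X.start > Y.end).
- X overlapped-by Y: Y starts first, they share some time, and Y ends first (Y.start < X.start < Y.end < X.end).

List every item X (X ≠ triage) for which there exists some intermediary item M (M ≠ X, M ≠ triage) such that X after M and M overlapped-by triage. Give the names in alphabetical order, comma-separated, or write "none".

Target triage = [Wed 21:00, Thu 17:00].
Intermediaries M with M overlapped-by triage: ingest, retro.
Via ingest — items with X after ingest: build.
Via retro — items with X after retro: build.
Union: build.

build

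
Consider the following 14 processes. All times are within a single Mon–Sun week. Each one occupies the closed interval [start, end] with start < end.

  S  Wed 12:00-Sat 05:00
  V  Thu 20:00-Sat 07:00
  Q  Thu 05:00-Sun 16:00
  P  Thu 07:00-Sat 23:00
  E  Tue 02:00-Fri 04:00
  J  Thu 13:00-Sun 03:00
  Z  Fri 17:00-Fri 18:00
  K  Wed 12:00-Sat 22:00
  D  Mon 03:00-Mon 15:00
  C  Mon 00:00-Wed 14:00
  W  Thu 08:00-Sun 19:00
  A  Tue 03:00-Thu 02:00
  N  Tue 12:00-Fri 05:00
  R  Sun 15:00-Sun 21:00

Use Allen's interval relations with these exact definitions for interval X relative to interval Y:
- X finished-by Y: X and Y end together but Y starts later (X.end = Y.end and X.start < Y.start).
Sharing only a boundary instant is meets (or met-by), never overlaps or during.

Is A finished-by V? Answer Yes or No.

A = [Tue 03:00, Thu 02:00], V = [Thu 20:00, Sat 07:00].
Actual relation of A to V: before.
Asked whether 'finished-by' holds → No.

No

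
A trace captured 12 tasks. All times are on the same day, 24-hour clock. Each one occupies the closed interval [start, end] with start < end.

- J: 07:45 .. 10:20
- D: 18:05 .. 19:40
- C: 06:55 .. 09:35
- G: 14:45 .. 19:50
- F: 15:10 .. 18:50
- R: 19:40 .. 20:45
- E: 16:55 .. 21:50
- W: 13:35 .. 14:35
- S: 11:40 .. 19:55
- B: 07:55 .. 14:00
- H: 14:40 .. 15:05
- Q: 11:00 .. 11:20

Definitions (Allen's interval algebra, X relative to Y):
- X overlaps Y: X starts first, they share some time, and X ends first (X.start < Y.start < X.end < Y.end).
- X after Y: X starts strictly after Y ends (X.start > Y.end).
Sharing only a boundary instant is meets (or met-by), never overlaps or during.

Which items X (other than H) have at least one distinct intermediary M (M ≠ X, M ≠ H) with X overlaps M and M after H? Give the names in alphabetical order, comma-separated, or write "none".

F, G, S

Target H = [14:40, 15:05].
Intermediaries M with M after H: D, E, F, R.
Via D — items with X overlaps D: F.
Via E — items with X overlaps E: F, G, S.
Via F — items with X overlaps F: none.
Via R — items with X overlaps R: G, S.
Union: F, G, S.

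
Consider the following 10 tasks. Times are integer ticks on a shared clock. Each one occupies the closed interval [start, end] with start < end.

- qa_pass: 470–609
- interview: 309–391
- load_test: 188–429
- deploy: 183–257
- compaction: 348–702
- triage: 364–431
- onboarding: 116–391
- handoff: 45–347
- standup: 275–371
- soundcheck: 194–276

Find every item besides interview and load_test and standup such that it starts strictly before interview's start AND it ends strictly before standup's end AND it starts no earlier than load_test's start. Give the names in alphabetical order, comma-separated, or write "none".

soundcheck

Conditions: its start is strictly before interview's start (X.start < 309) AND its end is strictly before standup's end (X.end < 371) AND its start is no earlier than load_test's start (X.start >= 188).
compaction: start 348 < 309? ✗; end 702 < 371? ✗; start 348 >= 188? ✓ → no.
deploy: start 183 < 309? ✓; end 257 < 371? ✓; start 183 >= 188? ✗ → no.
handoff: start 45 < 309? ✓; end 347 < 371? ✓; start 45 >= 188? ✗ → no.
onboarding: start 116 < 309? ✓; end 391 < 371? ✗; start 116 >= 188? ✗ → no.
qa_pass: start 470 < 309? ✗; end 609 < 371? ✗; start 470 >= 188? ✓ → no.
soundcheck: start 194 < 309? ✓; end 276 < 371? ✓; start 194 >= 188? ✓ → yes.
triage: start 364 < 309? ✗; end 431 < 371? ✗; start 364 >= 188? ✓ → no.
Result: soundcheck.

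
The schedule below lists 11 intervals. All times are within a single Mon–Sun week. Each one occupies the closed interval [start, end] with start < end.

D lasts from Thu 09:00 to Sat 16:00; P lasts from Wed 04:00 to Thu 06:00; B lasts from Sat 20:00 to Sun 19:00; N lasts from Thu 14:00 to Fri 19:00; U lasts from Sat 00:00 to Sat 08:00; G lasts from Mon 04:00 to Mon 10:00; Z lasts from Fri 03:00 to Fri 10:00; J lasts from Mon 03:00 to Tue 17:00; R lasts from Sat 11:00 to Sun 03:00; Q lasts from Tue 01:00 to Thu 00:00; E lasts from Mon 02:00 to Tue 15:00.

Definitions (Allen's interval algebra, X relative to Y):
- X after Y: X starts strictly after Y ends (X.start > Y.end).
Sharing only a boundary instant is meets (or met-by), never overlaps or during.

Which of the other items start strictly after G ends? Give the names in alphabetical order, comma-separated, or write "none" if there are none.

B, D, N, P, Q, R, U, Z

Target G = [Mon 04:00, Mon 10:00].
B [Sat 20:00, Sun 19:00] → after → yes.
D [Thu 09:00, Sat 16:00] → after → yes.
E [Mon 02:00, Tue 15:00] → contains → no.
J [Mon 03:00, Tue 17:00] → contains → no.
N [Thu 14:00, Fri 19:00] → after → yes.
P [Wed 04:00, Thu 06:00] → after → yes.
Q [Tue 01:00, Thu 00:00] → after → yes.
R [Sat 11:00, Sun 03:00] → after → yes.
U [Sat 00:00, Sat 08:00] → after → yes.
Z [Fri 03:00, Fri 10:00] → after → yes.
Result: B, D, N, P, Q, R, U, Z.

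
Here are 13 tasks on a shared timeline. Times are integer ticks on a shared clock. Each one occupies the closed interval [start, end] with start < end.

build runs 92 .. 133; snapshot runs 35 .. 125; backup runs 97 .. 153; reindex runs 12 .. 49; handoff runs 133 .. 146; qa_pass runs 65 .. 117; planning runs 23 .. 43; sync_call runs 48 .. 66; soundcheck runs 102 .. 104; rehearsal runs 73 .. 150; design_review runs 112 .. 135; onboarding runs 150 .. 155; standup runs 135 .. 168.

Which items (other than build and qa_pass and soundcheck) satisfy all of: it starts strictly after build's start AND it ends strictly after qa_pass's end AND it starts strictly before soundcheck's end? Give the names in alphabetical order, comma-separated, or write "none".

backup

Conditions: its start is strictly after build's start (X.start > 92) AND its end is strictly after qa_pass's end (X.end > 117) AND its start is strictly before soundcheck's end (X.start < 104).
backup: start 97 > 92? ✓; end 153 > 117? ✓; start 97 < 104? ✓ → yes.
design_review: start 112 > 92? ✓; end 135 > 117? ✓; start 112 < 104? ✗ → no.
handoff: start 133 > 92? ✓; end 146 > 117? ✓; start 133 < 104? ✗ → no.
onboarding: start 150 > 92? ✓; end 155 > 117? ✓; start 150 < 104? ✗ → no.
planning: start 23 > 92? ✗; end 43 > 117? ✗; start 23 < 104? ✓ → no.
rehearsal: start 73 > 92? ✗; end 150 > 117? ✓; start 73 < 104? ✓ → no.
reindex: start 12 > 92? ✗; end 49 > 117? ✗; start 12 < 104? ✓ → no.
snapshot: start 35 > 92? ✗; end 125 > 117? ✓; start 35 < 104? ✓ → no.
standup: start 135 > 92? ✓; end 168 > 117? ✓; start 135 < 104? ✗ → no.
sync_call: start 48 > 92? ✗; end 66 > 117? ✗; start 48 < 104? ✓ → no.
Result: backup.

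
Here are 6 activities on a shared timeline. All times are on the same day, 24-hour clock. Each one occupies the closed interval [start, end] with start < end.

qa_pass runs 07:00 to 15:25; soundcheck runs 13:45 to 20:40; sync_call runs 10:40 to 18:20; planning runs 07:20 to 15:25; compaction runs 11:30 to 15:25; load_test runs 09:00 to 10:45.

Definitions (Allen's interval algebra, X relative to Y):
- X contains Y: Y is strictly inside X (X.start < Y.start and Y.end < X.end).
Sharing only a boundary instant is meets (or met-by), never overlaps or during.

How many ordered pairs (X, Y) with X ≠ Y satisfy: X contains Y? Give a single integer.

Checking all 30 ordered pairs for relation 'contains'; matching pairs in alphabetical order:
(planning, load_test): planning contains load_test ✓
(qa_pass, load_test): qa_pass contains load_test ✓
(sync_call, compaction): sync_call contains compaction ✓
Count: 3.

3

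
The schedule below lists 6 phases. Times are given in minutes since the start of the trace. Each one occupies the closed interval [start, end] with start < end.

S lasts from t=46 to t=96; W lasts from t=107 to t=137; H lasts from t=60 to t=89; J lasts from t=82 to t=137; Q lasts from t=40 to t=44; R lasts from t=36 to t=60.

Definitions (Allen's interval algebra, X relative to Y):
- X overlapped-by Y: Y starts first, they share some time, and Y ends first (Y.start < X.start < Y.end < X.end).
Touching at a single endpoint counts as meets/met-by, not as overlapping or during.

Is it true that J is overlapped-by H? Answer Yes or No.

Yes

J = [t=82, t=137], H = [t=60, t=89].
Actual relation of J to H: overlapped-by.
Asked whether 'overlapped-by' holds → Yes.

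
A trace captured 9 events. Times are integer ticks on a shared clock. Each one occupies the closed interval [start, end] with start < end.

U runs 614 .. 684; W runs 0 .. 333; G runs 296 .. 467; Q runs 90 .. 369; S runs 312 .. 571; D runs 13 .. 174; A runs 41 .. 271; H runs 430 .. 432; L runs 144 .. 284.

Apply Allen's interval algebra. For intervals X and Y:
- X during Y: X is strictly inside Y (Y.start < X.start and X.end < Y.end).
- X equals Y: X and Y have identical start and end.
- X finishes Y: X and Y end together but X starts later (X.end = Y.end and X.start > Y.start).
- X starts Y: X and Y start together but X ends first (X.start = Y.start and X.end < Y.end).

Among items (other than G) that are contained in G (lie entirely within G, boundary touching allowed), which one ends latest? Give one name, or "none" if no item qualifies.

Target G = [296, 467].
A [41, 271] → before → excluded.
D [13, 174] → before → excluded.
H [430, 432] → during → candidate.
L [144, 284] → before → excluded.
Q [90, 369] → overlaps → excluded.
S [312, 571] → overlapped-by → excluded.
U [614, 684] → after → excluded.
W [0, 333] → overlaps → excluded.
Among candidates, latest end is 432 → H.

H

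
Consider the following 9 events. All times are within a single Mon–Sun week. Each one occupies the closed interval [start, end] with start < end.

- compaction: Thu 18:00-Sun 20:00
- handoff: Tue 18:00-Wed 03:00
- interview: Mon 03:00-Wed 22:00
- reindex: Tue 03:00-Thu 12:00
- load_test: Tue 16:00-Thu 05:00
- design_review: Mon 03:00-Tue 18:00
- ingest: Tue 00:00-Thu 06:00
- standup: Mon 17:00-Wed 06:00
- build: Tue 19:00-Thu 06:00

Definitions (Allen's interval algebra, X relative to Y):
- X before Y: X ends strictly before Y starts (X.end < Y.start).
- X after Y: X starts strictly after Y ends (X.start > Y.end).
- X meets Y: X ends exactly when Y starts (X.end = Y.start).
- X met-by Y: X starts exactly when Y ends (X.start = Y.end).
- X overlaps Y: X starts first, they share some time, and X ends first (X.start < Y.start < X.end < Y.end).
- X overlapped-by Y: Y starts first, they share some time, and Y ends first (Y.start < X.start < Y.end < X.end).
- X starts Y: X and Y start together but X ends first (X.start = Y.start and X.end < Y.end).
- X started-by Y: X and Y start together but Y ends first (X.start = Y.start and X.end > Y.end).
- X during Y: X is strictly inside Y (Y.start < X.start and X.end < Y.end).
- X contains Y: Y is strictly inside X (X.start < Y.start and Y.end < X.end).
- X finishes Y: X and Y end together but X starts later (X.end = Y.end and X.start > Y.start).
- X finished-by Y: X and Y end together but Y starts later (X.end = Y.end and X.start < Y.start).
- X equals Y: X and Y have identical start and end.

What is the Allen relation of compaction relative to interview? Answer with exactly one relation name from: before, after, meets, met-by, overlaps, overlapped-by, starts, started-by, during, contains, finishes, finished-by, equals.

compaction = [Thu 18:00, Sun 20:00]; interview = [Mon 03:00, Wed 22:00].
Compare endpoints: compaction.start > interview.start, compaction.start > interview.end, compaction.end > interview.start, compaction.end > interview.end.
That pattern is 'after'.

after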